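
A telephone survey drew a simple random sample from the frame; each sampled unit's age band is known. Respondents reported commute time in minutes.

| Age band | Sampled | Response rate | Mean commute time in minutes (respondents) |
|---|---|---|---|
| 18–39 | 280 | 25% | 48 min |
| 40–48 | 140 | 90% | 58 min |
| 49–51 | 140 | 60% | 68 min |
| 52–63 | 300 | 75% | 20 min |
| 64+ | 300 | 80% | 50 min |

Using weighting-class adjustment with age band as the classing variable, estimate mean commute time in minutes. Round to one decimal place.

With weight = n_sampled/n_responded per class, the weighted class total is n_sampled:
  18–39: 280 × 48 = 13,440
  40–48: 140 × 58 = 8120
  49–51: 140 × 68 = 9520
  52–63: 300 × 20 = 6000
  64+: 300 × 50 = 15,000
Adjusted estimate = 52,080 / 1,160 = 44.8966 → 44.9.

44.9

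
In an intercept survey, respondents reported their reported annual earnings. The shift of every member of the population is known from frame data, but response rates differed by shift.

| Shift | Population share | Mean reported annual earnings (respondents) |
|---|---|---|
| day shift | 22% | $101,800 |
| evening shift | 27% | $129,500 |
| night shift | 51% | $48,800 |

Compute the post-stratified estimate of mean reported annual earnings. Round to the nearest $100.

$82,200

Reweight to the known shift distribution:
  day shift: 0.22 × 101,800 = 22,396
  evening shift: 0.27 × 129,500 = 34,965
  night shift: 0.51 × 48,800 = 24,888
Post-stratified estimate = 82,249 → $82,200.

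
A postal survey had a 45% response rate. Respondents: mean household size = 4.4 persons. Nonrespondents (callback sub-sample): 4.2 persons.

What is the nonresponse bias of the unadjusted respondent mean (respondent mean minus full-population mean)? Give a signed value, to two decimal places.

Nonresponse fraction = 1 − 0.45 = 0.55.
Bias = (nonresponse fraction) × (respondent mean − nonrespondent mean)
     = 0.55 × (4.4 − 4.2) = 0.55 × 0.2 = 0.11.

+0.11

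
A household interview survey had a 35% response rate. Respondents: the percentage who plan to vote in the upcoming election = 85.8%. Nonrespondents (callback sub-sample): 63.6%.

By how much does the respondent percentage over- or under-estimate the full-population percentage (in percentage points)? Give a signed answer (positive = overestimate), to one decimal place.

Nonresponse fraction = 1 − 0.35 = 0.65.
Bias = (nonresponse fraction) × (respondent percentage − nonrespondent percentage)
     = 0.65 × (85.8 − 63.6) = 0.65 × 22.2 = 14.43.

+14.4 percentage points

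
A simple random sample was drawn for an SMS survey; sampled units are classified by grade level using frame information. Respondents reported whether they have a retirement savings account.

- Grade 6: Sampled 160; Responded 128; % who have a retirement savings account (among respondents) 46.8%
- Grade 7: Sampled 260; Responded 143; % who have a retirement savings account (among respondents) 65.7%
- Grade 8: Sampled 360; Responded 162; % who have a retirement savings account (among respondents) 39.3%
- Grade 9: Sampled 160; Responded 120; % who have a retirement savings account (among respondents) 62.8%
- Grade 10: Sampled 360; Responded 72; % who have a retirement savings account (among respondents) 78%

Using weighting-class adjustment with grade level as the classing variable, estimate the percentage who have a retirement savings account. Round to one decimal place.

Class response rates: Grade 6 128/160 = 80%, Grade 7 143/260 = 55%, Grade 8 162/360 = 45%, Grade 9 120/160 = 75%, Grade 10 72/360 = 20%.
Each respondent's weight = sampled/responded in their class; summing within a class gives n_sampled, so:
  Grade 6: 160 × 46.8 = 7488
  Grade 7: 260 × 65.7 = 17,082
  Grade 8: 360 × 39.3 = 14148
  Grade 9: 160 × 62.8 = 10,048
  Grade 10: 360 × 78 = 28,080
Adjusted estimate = 76,846 / 1,300 = 59.1123 → 59.1%.

59.1%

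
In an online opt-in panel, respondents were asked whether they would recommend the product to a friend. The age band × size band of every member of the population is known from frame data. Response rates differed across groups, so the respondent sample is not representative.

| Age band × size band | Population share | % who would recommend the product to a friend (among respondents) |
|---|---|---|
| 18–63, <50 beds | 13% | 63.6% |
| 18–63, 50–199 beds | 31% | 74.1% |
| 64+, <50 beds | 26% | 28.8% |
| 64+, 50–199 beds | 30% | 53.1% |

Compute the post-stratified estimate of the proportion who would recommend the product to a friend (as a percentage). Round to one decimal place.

54.7%

Reweight to the known age band × size band distribution:
  18–63, <50 beds: 0.13 × 63.6 = 8.268
  18–63, 50–199 beds: 0.31 × 74.1 = 22.971
  64+, <50 beds: 0.26 × 28.8 = 7.488
  64+, 50–199 beds: 0.3 × 53.1 = 15.93
Post-stratified estimate = 54.657 → 54.7%.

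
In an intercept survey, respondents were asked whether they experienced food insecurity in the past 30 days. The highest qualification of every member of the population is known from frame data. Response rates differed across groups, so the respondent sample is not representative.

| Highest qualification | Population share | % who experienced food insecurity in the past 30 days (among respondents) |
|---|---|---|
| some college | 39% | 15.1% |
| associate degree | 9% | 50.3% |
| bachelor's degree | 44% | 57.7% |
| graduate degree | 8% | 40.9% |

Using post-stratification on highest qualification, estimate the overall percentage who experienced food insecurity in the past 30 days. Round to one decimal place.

Weight each group's respondent value by its population share:
  some college: 0.39 × 15.1 = 5.889
  associate degree: 0.09 × 50.3 = 4.527
  bachelor's degree: 0.44 × 57.7 = 25.388
  graduate degree: 0.08 × 40.9 = 3.272
Post-stratified estimate = 39.076 → 39.1%.

39.1%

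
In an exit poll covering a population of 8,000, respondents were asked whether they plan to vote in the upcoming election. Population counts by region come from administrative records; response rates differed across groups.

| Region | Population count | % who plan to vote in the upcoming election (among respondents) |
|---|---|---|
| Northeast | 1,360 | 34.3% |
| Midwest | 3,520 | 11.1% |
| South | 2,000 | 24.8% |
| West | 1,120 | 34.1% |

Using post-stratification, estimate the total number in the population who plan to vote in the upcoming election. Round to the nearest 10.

1,740

Each cell contributes its population count × the respondent rate:
  Northeast: 1,360 × 34.3% = 466.48
  Midwest: 3,520 × 11.1% = 390.72
  South: 2,000 × 24.8% = 496
  West: 1,120 × 34.1% = 381.92
Estimated total = 1735.12 → 1,740.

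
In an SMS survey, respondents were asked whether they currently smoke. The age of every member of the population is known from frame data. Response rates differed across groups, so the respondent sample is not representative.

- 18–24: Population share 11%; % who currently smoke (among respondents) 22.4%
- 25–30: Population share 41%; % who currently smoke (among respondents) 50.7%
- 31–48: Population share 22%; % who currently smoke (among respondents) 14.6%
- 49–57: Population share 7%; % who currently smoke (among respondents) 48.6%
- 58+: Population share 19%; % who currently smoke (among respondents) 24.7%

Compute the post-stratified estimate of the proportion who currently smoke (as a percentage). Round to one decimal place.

34.6%

Weight each group's respondent value by its population share:
  18–24: 0.11 × 22.4 = 2.464
  25–30: 0.41 × 50.7 = 20.787
  31–48: 0.22 × 14.6 = 3.212
  49–57: 0.07 × 48.6 = 3.402
  58+: 0.19 × 24.7 = 4.693
Post-stratified estimate = 34.558 → 34.6%.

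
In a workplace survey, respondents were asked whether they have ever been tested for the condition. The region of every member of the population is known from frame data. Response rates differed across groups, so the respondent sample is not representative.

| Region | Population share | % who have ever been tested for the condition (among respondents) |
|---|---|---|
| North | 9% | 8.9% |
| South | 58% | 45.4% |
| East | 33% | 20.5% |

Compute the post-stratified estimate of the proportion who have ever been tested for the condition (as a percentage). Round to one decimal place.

33.9%

Each cell contributes population-share × respondent value:
  North: 0.09 × 8.9 = 0.801
  South: 0.58 × 45.4 = 26.332
  East: 0.33 × 20.5 = 6.765
Post-stratified estimate = 33.898 → 33.9%.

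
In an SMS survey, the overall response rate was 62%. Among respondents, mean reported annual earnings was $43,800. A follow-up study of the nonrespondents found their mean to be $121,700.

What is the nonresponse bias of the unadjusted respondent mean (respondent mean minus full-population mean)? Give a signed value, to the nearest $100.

Nonresponse fraction = 1 − 0.62 = 0.38.
Bias = (nonresponse fraction) × (respondent mean − nonrespondent mean)
     = 0.38 × (43,800 − 121,700) = 0.38 × -77,900 = -29,602.

-$29,600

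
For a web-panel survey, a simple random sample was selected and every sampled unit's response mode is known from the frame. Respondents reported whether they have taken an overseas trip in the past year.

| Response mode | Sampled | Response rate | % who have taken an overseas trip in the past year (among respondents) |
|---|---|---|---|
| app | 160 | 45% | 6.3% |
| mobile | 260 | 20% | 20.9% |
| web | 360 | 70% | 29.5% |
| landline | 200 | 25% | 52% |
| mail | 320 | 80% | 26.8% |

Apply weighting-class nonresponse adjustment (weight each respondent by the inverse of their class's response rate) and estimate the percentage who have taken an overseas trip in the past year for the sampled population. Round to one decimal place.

27.7%

Weighting each respondent by the inverse class response rate inflates each class back to its sampled size, so the class weight is n_sampled:
  app: 160 × 6.3 = 1008
  mobile: 260 × 20.9 = 5434
  web: 360 × 29.5 = 10,620
  landline: 200 × 52 = 10,400
  mail: 320 × 26.8 = 8576
Adjusted estimate = 36,038 / 1,300 = 27.7215 → 27.7%.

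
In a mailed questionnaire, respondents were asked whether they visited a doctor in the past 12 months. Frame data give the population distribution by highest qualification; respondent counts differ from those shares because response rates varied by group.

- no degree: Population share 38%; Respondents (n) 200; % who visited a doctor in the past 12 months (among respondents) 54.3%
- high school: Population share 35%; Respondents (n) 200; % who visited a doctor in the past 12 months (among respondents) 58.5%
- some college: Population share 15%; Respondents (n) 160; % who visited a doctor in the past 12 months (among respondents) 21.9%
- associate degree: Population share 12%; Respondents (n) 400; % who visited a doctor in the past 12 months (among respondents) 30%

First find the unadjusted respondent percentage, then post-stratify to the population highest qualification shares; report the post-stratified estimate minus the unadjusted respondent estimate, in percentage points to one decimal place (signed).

+8.3 percentage points

Without adjustment, the pooled respondent share is:
  (200/960)×54.3 + (200/960)×58.5 + (160/960)×21.9 + (400/960)×30 = 39.65%
Post-stratifying to population shares instead:
  0.38×54.3 + 0.35×58.5 + 0.15×21.9 + 0.12×30 = 47.994%
Difference = 47.994 − 39.65 = 8.344 pp.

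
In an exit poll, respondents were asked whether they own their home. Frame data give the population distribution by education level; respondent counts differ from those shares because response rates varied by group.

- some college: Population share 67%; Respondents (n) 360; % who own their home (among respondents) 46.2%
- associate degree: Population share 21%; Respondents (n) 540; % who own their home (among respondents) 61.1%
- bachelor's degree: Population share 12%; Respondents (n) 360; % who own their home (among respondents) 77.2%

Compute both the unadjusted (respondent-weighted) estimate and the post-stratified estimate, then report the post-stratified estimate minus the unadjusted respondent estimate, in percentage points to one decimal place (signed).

Without adjustment, the pooled respondent share is:
  (360/1260)×46.2 + (540/1260)×61.1 + (360/1260)×77.2 = 61.4429%
Reweighting by population education level shares:
  0.67×46.2 + 0.21×61.1 + 0.12×77.2 = 53.049%
Difference = 53.049 − 61.4429 = -8.3939 pp.

-8.4 percentage points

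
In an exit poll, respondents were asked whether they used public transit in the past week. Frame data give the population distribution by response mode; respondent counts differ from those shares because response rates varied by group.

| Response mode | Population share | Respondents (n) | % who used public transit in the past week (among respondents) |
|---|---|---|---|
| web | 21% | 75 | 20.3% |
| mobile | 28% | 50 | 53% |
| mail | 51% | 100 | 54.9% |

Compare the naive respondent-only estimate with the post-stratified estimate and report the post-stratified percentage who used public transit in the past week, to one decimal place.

47.1%

Unadjusted (pooled respondent) estimate weights by respondent counts:
  (75/225)×20.3 + (50/225)×53 + (100/225)×54.9 = 42.9444%
Post-stratifying to population shares instead:
  0.21×20.3 + 0.28×53 + 0.51×54.9 = 47.102%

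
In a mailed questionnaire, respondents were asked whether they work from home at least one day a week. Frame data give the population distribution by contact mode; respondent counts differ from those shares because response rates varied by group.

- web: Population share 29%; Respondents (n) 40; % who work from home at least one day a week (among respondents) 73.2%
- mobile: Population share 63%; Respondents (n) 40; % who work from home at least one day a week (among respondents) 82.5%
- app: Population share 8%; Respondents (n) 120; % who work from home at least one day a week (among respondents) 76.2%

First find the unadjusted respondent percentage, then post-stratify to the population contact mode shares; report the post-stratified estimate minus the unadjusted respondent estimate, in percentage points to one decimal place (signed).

+2.4 percentage points

Without adjustment, the pooled respondent share is:
  (40/200)×73.2 + (40/200)×82.5 + (120/200)×76.2 = 76.86%
Reweighting by population contact mode shares:
  0.29×73.2 + 0.63×82.5 + 0.08×76.2 = 79.299%
Difference = 79.299 − 76.86 = 2.439 pp.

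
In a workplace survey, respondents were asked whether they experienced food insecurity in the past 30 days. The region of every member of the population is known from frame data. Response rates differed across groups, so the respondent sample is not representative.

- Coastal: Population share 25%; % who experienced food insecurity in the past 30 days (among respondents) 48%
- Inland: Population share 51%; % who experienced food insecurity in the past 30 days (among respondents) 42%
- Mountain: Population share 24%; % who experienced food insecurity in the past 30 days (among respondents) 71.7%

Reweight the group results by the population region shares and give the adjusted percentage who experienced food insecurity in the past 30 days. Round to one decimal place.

Weight each group's respondent value by its population share:
  Coastal: 0.25 × 48 = 12
  Inland: 0.51 × 42 = 21.42
  Mountain: 0.24 × 71.7 = 17.208
Post-stratified estimate = 50.628 → 50.6%.

50.6%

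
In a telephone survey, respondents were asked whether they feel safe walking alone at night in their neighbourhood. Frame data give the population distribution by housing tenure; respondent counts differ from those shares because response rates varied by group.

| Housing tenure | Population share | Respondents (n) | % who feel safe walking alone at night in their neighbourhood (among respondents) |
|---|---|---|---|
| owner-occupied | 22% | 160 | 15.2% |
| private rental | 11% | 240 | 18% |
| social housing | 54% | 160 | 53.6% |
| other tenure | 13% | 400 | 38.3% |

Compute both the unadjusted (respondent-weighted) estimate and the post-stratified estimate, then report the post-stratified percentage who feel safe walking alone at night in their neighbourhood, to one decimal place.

Unadjusted (pooled respondent) estimate weights by respondent counts:
  (160/960)×15.2 + (240/960)×18 + (160/960)×53.6 + (400/960)×38.3 = 31.925%
Post-stratifying to population shares instead:
  0.22×15.2 + 0.11×18 + 0.54×53.6 + 0.13×38.3 = 39.247%

39.2%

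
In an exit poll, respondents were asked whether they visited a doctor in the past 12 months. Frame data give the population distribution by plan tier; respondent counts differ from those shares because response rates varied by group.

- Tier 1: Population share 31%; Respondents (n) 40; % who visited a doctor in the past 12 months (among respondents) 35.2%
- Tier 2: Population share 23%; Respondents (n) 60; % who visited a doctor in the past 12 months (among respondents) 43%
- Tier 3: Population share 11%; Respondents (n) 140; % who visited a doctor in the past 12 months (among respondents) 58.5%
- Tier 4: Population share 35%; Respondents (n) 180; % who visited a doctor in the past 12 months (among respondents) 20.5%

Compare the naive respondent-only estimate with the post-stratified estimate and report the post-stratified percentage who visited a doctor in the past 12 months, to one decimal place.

34.4%

Without adjustment, the pooled respondent share is:
  (40/420)×35.2 + (60/420)×43 + (140/420)×58.5 + (180/420)×20.5 = 37.781%
Post-stratified estimate weights by population shares:
  0.31×35.2 + 0.23×43 + 0.11×58.5 + 0.35×20.5 = 34.412%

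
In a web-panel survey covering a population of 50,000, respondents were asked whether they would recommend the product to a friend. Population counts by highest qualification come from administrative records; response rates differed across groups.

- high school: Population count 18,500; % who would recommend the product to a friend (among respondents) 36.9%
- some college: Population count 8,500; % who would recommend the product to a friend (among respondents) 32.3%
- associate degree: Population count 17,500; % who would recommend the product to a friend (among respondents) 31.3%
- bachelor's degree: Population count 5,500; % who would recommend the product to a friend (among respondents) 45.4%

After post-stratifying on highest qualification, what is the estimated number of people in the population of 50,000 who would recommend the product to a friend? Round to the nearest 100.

Each cell contributes its population count × the respondent rate:
  high school: 18,500 × 36.9% = 6826.5
  some college: 8,500 × 32.3% = 2745.5
  associate degree: 17,500 × 31.3% = 5477.5
  bachelor's degree: 5,500 × 45.4% = 2497
Estimated total = 17546.5 → 17,500.

17,500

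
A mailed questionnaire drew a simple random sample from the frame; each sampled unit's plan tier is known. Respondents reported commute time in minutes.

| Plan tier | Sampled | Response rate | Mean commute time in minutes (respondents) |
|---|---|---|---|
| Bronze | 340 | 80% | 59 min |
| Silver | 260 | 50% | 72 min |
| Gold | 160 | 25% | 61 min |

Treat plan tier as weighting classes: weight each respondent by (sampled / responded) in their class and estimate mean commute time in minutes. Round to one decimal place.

Weighting each respondent by the inverse class response rate inflates each class back to its sampled size, so the class weight is n_sampled:
  Bronze: 340 × 59 = 20,060
  Silver: 260 × 72 = 18,720
  Gold: 160 × 61 = 9760
Adjusted estimate = 48,540 / 760 = 63.8684 → 63.9.

63.9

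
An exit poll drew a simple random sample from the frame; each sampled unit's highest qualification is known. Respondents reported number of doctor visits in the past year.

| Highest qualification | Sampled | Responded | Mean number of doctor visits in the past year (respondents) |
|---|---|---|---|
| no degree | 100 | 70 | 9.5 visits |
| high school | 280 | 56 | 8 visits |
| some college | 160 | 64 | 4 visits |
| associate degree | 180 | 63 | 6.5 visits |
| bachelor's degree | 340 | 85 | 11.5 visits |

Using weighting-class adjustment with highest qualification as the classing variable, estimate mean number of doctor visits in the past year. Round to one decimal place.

Response rates by class: no degree 70/100 = 70%, high school 56/280 = 20%, some college 64/160 = 40%, associate degree 63/180 = 35%, bachelor's degree 85/340 = 25%.
Weighting each respondent by the inverse class response rate inflates each class back to its sampled size, so the class weight is n_sampled:
  no degree: 100 × 9.5 = 950
  high school: 280 × 8 = 2240
  some college: 160 × 4 = 640
  associate degree: 180 × 6.5 = 1170
  bachelor's degree: 340 × 11.5 = 3910
Adjusted estimate = 8910 / 1,060 = 8.40566 → 8.4.

8.4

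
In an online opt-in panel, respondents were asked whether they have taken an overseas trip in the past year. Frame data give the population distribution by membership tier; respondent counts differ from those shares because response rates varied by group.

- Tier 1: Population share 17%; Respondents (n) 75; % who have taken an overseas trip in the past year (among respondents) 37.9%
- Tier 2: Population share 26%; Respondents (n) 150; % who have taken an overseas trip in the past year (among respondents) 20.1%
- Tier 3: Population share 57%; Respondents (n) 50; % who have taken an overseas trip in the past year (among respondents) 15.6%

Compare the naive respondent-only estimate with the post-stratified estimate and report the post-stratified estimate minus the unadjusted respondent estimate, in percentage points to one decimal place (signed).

-3.6 percentage points

Unadjusted (pooled respondent) estimate weights by respondent counts:
  (75/275)×37.9 + (150/275)×20.1 + (50/275)×15.6 = 24.1364%
Reweighting by population membership tier shares:
  0.17×37.9 + 0.26×20.1 + 0.57×15.6 = 20.561%
Difference = 20.561 − 24.1364 = -3.5754 pp.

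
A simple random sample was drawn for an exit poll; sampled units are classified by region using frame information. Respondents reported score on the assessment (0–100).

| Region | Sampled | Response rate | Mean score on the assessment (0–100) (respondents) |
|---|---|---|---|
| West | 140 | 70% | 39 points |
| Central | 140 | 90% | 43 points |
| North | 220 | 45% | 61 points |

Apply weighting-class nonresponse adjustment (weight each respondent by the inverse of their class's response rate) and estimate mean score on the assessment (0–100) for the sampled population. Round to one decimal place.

49.8

Weighting each respondent by the inverse class response rate inflates each class back to its sampled size, so the class weight is n_sampled:
  West: 140 × 39 = 5460
  Central: 140 × 43 = 6020
  North: 220 × 61 = 13,420
Adjusted estimate = 24,900 / 500 = 49.8 → 49.8.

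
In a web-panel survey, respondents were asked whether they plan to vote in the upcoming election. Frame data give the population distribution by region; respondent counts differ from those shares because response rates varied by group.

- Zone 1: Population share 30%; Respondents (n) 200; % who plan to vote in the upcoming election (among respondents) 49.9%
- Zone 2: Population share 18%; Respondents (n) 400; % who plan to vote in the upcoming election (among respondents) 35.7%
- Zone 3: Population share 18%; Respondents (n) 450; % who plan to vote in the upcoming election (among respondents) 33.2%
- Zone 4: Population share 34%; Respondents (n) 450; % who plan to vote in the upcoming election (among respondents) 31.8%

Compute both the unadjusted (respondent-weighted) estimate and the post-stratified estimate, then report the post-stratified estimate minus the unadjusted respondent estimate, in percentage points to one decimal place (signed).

+2.5 percentage points

Without adjustment, the pooled respondent share is:
  (200/1500)×49.9 + (400/1500)×35.7 + (450/1500)×33.2 + (450/1500)×31.8 = 35.6733%
Post-stratifying to population shares instead:
  0.3×49.9 + 0.18×35.7 + 0.18×33.2 + 0.34×31.8 = 38.184%
Difference = 38.184 − 35.6733 = 2.5107 pp.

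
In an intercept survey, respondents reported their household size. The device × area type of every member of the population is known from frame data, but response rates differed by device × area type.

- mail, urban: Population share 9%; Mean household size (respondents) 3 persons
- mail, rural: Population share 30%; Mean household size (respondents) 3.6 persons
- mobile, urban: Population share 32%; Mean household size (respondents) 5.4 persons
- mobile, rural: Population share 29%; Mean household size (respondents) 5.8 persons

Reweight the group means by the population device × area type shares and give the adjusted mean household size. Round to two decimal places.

4.76

Each cell contributes population-share × respondent value:
  mail, urban: 0.09 × 3 = 0.27
  mail, rural: 0.3 × 3.6 = 1.08
  mobile, urban: 0.32 × 5.4 = 1.728
  mobile, rural: 0.29 × 5.8 = 1.682
Post-stratified estimate = 4.76 → 4.76.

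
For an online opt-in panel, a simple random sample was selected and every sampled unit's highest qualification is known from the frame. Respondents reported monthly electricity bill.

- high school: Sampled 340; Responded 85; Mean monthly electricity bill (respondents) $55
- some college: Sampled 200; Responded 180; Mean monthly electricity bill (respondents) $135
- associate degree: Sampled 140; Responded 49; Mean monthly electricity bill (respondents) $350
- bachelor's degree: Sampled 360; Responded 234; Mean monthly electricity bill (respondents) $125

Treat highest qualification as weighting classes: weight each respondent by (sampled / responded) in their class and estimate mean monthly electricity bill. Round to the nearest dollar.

$134

Response rates by class: high school 85/340 = 25%, some college 180/200 = 90%, associate degree 49/140 = 35%, bachelor's degree 234/360 = 65%.
Weighting each respondent by the inverse class response rate inflates each class back to its sampled size, so the class weight is n_sampled:
  high school: 340 × 55 = 18,700
  some college: 200 × 135 = 27,000
  associate degree: 140 × 350 = 49,000
  bachelor's degree: 360 × 125 = 45,000
Adjusted estimate = 139,700 / 1,040 = 134.327 → $134.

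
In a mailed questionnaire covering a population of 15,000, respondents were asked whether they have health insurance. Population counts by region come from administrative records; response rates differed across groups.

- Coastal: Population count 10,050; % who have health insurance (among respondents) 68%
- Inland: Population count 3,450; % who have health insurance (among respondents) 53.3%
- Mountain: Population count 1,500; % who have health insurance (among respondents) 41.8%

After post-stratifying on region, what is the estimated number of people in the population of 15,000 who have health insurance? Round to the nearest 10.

Apply each group's respondent rate to its population count:
  Coastal: 10,050 × 68% = 6834
  Inland: 3,450 × 53.3% = 1838.85
  Mountain: 1,500 × 41.8% = 627
Estimated total = 9299.85 → 9,300.

9,300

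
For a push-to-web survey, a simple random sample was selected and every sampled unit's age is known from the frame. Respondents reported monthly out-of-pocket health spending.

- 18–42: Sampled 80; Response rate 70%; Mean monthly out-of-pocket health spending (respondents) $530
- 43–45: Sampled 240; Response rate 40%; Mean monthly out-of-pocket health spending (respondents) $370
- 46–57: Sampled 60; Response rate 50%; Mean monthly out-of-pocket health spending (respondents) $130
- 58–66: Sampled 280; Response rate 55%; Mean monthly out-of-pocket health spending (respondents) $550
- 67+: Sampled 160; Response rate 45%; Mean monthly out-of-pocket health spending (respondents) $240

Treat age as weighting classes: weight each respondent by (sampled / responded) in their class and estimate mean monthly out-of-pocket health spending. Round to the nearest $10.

$400

Each respondent's weight = sampled/responded in their class; summing within a class gives n_sampled, so:
  18–42: 80 × 530 = 42,400
  43–45: 240 × 370 = 88,800
  46–57: 60 × 130 = 7800
  58–66: 280 × 550 = 154,000
  67+: 160 × 240 = 38,400
Adjusted estimate = 331,400 / 820 = 404.146 → $400.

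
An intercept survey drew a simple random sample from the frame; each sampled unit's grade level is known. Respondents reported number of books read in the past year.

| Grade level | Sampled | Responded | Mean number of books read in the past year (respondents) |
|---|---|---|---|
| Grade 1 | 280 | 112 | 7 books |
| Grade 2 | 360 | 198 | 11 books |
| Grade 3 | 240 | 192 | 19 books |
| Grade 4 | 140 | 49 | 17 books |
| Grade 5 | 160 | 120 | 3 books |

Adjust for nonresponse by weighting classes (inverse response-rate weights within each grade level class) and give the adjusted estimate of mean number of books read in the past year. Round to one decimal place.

Class response rates: Grade 1 112/280 = 40%, Grade 2 198/360 = 55%, Grade 3 192/240 = 80%, Grade 4 49/140 = 35%, Grade 5 120/160 = 75%.
With weight = n_sampled/n_responded per class, the weighted class total is n_sampled:
  Grade 1: 280 × 7 = 1960
  Grade 2: 360 × 11 = 3960
  Grade 3: 240 × 19 = 4560
  Grade 4: 140 × 17 = 2380
  Grade 5: 160 × 3 = 480
Adjusted estimate = 13,340 / 1,180 = 11.3051 → 11.3.

11.3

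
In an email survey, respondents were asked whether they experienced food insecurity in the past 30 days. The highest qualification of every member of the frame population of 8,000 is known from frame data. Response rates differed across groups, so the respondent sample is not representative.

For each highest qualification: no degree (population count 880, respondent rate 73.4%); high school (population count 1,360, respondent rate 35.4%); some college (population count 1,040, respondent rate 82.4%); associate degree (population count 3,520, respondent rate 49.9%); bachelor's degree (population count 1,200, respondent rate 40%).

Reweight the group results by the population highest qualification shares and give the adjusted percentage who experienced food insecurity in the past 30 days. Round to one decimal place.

Post-stratification weights by population share, not respondent share:
  no degree: (880/8,000) × 73.4 = 8.074
  high school: (1,360/8,000) × 35.4 = 6.018
  some college: (1,040/8,000) × 82.4 = 10.712
  associate degree: (3,520/8,000) × 49.9 = 21.956
  bachelor's degree: (1,200/8,000) × 40 = 6
Post-stratified estimate = 52.76 → 52.8%.

52.8%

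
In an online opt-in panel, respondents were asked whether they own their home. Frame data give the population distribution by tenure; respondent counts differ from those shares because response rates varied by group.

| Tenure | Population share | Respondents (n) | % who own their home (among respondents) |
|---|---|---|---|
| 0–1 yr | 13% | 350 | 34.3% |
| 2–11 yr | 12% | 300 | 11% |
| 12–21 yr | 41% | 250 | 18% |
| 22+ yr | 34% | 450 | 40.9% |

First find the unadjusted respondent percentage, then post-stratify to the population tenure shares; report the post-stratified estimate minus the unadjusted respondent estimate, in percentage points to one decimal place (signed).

-1.2 percentage points

Naive respondent-only estimate (weights = respondent counts):
  (350/1350)×34.3 + (300/1350)×11 + (250/1350)×18 + (450/1350)×40.9 = 28.3037%
Reweighting by population tenure shares:
  0.13×34.3 + 0.12×11 + 0.41×18 + 0.34×40.9 = 27.065%
Difference = 27.065 − 28.3037 = -1.2387 pp.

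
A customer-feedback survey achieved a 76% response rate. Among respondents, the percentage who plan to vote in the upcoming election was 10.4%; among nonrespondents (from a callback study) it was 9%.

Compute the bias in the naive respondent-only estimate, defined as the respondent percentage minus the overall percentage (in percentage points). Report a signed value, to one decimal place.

Nonresponse fraction = 1 − 0.76 = 0.24.
Bias = (nonresponse fraction) × (respondent percentage − nonrespondent percentage)
     = 0.24 × (10.4 − 9) = 0.24 × 1.4 = 0.336.

+0.3 percentage points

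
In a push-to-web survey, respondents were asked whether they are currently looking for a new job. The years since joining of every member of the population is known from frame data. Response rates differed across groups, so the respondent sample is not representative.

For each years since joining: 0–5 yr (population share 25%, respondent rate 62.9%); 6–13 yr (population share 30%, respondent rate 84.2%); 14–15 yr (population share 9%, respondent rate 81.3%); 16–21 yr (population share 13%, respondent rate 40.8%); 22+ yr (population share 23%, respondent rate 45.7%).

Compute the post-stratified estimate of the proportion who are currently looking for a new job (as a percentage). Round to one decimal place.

64.1%

Reweight to the known years since joining distribution:
  0–5 yr: 0.25 × 62.9 = 15.725
  6–13 yr: 0.3 × 84.2 = 25.26
  14–15 yr: 0.09 × 81.3 = 7.317
  16–21 yr: 0.13 × 40.8 = 5.304
  22+ yr: 0.23 × 45.7 = 10.511
Post-stratified estimate = 64.117 → 64.1%.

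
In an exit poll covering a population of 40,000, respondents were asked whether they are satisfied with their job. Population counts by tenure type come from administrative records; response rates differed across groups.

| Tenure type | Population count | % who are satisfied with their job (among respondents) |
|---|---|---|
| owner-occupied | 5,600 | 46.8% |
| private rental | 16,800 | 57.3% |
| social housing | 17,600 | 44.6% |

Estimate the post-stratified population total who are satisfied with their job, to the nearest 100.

20,100

Estimated count per cell = population count × respondent percentage:
  owner-occupied: 5,600 × 46.8% = 2620.8
  private rental: 16,800 × 57.3% = 9626.4
  social housing: 17,600 × 44.6% = 7849.6
Estimated total = 20096.8 → 20,100.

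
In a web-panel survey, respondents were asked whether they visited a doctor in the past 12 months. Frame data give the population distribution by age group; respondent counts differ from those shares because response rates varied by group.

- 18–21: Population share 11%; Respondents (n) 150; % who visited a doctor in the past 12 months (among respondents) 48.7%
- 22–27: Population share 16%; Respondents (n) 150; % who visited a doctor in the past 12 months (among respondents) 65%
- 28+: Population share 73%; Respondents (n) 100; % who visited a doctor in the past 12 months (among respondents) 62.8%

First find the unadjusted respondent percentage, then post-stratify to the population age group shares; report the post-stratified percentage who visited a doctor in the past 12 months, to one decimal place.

61.6%

Naive respondent-only estimate (weights = respondent counts):
  (150/400)×48.7 + (150/400)×65 + (100/400)×62.8 = 58.3375%
Post-stratifying to population shares instead:
  0.11×48.7 + 0.16×65 + 0.73×62.8 = 61.601%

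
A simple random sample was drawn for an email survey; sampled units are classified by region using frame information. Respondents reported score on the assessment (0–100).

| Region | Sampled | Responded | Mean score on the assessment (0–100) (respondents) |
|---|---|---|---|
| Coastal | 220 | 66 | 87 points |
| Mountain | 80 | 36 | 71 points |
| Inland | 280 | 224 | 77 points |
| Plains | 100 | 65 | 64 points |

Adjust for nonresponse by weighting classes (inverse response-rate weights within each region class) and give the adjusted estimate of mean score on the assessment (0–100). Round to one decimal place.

77.6

Response rates by class: Coastal 66/220 = 30%, Mountain 36/80 = 45%, Inland 224/280 = 80%, Plains 65/100 = 65%.
Weighting each respondent by the inverse class response rate inflates each class back to its sampled size, so the class weight is n_sampled:
  Coastal: 220 × 87 = 19,140
  Mountain: 80 × 71 = 5680
  Inland: 280 × 77 = 21,560
  Plains: 100 × 64 = 6400
Adjusted estimate = 52,780 / 680 = 77.6176 → 77.6.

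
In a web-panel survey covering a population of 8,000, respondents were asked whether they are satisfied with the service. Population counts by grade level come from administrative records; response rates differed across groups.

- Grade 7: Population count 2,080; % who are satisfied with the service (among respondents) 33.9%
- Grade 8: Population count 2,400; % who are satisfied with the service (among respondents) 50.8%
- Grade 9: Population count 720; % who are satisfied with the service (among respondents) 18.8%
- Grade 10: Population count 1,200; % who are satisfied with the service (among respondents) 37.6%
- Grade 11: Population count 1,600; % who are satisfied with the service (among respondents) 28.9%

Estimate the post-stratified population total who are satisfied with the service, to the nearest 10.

Apply each group's respondent rate to its population count:
  Grade 7: 2,080 × 33.9% = 705.12
  Grade 8: 2,400 × 50.8% = 1219.2
  Grade 9: 720 × 18.8% = 135.36
  Grade 10: 1,200 × 37.6% = 451.2
  Grade 11: 1,600 × 28.9% = 462.4
Estimated total = 2973.28 → 2,970.

2,970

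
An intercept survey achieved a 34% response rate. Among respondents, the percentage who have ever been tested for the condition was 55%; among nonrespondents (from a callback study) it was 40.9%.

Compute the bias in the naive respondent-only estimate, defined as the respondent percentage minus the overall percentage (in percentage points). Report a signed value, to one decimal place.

Nonresponse fraction = 1 − 0.34 = 0.66.
Bias = (nonresponse fraction) × (respondent percentage − nonrespondent percentage)
     = 0.66 × (55 − 40.9) = 0.66 × 14.1 = 9.306.

+9.3 percentage points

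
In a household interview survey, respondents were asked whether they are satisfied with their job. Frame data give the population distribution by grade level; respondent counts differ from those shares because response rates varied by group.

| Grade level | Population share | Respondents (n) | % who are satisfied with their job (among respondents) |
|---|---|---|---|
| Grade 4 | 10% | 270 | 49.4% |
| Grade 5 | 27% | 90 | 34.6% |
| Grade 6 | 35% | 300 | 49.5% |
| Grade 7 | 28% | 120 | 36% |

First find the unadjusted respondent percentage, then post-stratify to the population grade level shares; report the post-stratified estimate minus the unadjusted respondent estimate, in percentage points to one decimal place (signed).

Unadjusted (pooled respondent) estimate weights by respondent counts:
  (270/780)×49.4 + (90/780)×34.6 + (300/780)×49.5 + (120/780)×36 = 45.6692%
Post-stratified estimate weights by population shares:
  0.1×49.4 + 0.27×34.6 + 0.35×49.5 + 0.28×36 = 41.687%
Difference = 41.687 − 45.6692 = -3.9822 pp.

-4.0 percentage points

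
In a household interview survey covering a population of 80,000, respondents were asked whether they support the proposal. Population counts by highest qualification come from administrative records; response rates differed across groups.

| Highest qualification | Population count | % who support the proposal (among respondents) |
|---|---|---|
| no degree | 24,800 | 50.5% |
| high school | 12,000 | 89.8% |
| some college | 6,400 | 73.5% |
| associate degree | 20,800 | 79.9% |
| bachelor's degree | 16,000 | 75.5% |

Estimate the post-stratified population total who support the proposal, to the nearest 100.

56,700

Each cell contributes its population count × the respondent rate:
  no degree: 24,800 × 50.5% = 12,524
  high school: 12,000 × 89.8% = 10,776
  some college: 6,400 × 73.5% = 4704
  associate degree: 20,800 × 79.9% = 16619.2
  bachelor's degree: 16,000 × 75.5% = 12,080
Estimated total = 56703.2 → 56,700.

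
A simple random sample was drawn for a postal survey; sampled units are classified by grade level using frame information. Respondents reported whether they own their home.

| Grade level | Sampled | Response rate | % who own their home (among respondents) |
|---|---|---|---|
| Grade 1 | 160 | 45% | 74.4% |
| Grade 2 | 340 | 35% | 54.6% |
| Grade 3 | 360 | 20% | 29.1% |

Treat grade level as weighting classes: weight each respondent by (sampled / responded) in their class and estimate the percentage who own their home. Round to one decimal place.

Each respondent's weight = sampled/responded in their class; summing within a class gives n_sampled, so:
  Grade 1: 160 × 74.4 = 11,904
  Grade 2: 340 × 54.6 = 18,564
  Grade 3: 360 × 29.1 = 10,476
Adjusted estimate = 40,944 / 860 = 47.6093 → 47.6%.

47.6%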